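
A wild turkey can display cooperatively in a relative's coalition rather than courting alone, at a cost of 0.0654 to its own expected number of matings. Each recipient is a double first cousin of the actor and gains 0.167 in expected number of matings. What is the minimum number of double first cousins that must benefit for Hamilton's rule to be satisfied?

r to a double first cousin = 0.25 (double first cousins share both grandparent pairs — four paths of length 4: r = 4·(1/2)^4 = 1/4).
Hamilton's rule: n·r·B > C  ⇒  n > C/(r·B) = 0.0654/(0.25·0.167) = 1.566.
The smallest integer exceeding 1.566 is 2.

2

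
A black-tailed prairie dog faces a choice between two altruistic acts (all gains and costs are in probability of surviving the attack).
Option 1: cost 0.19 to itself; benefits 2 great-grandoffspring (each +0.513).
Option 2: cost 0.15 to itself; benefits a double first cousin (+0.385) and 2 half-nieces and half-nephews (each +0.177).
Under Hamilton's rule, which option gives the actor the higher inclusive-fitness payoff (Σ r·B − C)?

Option 1: r to a great-grandoffspring = 0.125.
Option 1: Σ r·B − C = (2·0.125·0.513) − 0.19 = -0.06175.
Option 2: r to a double first cousin = 0.25.
Option 2: r to a half-niece or half-nephew = 0.125.
Option 2: Σ r·B − C = (1·0.25·0.385 + 2·0.125·0.177) − 0.15 = -0.0095.
Option 2 has the higher net inclusive-fitness payoff.

Option 2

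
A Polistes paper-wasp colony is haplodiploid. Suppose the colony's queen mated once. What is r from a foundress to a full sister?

Haplodiploid full sisters inherit their father's entire haploid genome identically (contributing 1/2) and on average half of their mother's contribution (1/2 · 1/2 = 1/4); r = 1/2 + 1/4 = 3/4.

0.75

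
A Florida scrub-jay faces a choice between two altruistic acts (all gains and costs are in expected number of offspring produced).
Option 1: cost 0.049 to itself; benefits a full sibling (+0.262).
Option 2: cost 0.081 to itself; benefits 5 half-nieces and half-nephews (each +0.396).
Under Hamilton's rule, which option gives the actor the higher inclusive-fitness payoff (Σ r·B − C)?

Option 1: r to a full sibling = 0.5.
Option 1: Σ r·B − C = (1·0.5·0.262) − 0.049 = 0.082.
Option 2: r to a half-niece or half-nephew = 0.125.
Option 2: Σ r·B − C = (5·0.125·0.396) − 0.081 = 0.1665.
Option 2 has the higher net inclusive-fitness payoff.

Option 2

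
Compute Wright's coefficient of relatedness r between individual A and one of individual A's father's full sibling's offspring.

Each parent–offspring link contributes a factor of 1/2, and independent paths through distinct common ancestors add.
First cousins share one grandparent pair — two paths of length 4: r = 2·(1/2)^4 = 1/8.

0.125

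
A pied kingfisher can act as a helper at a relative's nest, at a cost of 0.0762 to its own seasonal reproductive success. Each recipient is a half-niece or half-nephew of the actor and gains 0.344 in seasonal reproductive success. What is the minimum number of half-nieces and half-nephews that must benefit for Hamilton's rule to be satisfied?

r to a half-niece or half-nephew = 1/8 (half-aunt/uncle↔niece/nephew: one path of length 3: r = (1/2)^3 = 1/8).
Hamilton's rule: n·r·B > C  ⇒  n > C/(r·B) = 0.0762/(0.125·0.344) = 1.772.
The smallest integer exceeding 1.772 is 2.

2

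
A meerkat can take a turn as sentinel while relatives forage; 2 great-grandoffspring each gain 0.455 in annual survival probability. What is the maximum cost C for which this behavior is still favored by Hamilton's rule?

r to a great-grandoffspring = 1/8 (three parent–offspring links: r = (1/2)^3 = 1/8).
Hamilton's rule: n·r·B > C, so the trait is favored while C < n·r·B = 2·0.125·0.455 = 0.11375.

0.11375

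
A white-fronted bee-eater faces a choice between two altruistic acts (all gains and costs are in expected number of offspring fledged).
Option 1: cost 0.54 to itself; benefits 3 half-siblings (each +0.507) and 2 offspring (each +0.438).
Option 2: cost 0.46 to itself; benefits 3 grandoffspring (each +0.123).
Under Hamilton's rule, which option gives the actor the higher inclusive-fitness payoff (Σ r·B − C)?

Option 1: r to a half-sibling = 0.25.
Option 1: r to an offspring = 0.5.
Option 1: Σ r·B − C = (3·0.25·0.507 + 2·0.5·0.438) − 0.54 = 0.27825.
Option 2: r to a grandoffspring = 0.25.
Option 2: Σ r·B − C = (3·0.25·0.123) − 0.46 = -0.36775.
Option 1 has the higher net inclusive-fitness payoff.

Option 1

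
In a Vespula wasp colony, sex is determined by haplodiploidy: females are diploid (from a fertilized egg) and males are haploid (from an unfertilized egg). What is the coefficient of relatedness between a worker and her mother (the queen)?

One meiotic link between diploid queen and diploid daughter: r = 1/2.

0.5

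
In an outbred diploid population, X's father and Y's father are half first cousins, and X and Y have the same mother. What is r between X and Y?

Wright's path rule: contributions from independent ancestry routes add.
X and Y are related in two ways: half second cousins through their fathers (r = 1/64) and half-sibs through their shared mother (r = 1/4).
r = 1/64 + 1/4 = 0.265625.

0.265625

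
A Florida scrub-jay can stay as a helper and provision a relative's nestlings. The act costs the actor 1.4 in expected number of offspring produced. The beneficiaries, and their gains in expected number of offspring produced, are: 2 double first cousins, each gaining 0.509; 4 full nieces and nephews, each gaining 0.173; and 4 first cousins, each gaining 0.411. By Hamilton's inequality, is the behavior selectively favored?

No

Hamilton's rule: the trait is favored when the sum of r·B over every recipient exceeds the actor's cost C.
r to a double first cousin = 0.25 (double first cousins share both grandparent pairs — four paths of length 4: r = 4·(1/2)^4 = 1/4).
r to a full niece or nephew = 1/4 (full aunt/uncle↔niece/nephew: two paths of length 3 through the shared grandparent pair: r = 2·(1/2)^3 = 1/4).
r to a first cousin = 1/8 (first cousins share one grandparent pair — two paths of length 4: r = 2·(1/2)^4 = 1/8).
Summing one r·B term per recipient: 2·0.25·0.509 + 4·0.25·0.173 + 4·0.125·0.411 = 0.633.
0.633 < 1.4: the indirect benefit is less than the cost.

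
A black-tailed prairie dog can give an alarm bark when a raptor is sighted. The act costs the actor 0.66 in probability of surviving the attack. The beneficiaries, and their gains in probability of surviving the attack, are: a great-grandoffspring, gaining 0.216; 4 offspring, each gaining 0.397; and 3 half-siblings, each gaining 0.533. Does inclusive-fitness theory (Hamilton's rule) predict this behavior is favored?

Yes

Hamilton's rule: the trait is favored when the sum of r·B over every recipient exceeds the actor's cost C.
r to a great-grandoffspring = 0.125 (three parent–offspring links: r = (1/2)^3 = 1/8).
r to an offspring = 1/2 (one parent–offspring link: r = (1/2)^1 = 1/2).
r to a half-sibling = 1/4 (half-sibs share one parent — one path of length 2: r = (1/2)^2 = 1/4).
Summing one r·B term per recipient: 1·0.125·0.216 + 4·0.5·0.397 + 3·0.25·0.533 = 1.22075.
1.22075 > 0.66: the indirect benefit exceeds the cost.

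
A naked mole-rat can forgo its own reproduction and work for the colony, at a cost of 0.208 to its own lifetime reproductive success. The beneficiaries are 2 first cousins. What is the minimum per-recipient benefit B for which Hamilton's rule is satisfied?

0.832

r to a first cousin = 0.125 (first cousins share one grandparent pair — two paths of length 4: r = 2·(1/2)^4 = 1/8).
Hamilton's rule with n recipients of equal r: n·r·B > C, so B > C/(n·r) = 0.208/(2·0.125) = 0.832.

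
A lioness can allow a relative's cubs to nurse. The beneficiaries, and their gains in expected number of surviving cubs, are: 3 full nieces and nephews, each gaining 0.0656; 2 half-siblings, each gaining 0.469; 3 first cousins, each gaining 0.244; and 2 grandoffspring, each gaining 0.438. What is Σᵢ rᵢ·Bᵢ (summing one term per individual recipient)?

0.5942

r to a full niece or nephew = 1/4 (full aunt/uncle↔niece/nephew: two paths of length 3 through the shared grandparent pair: r = 2·(1/2)^3 = 1/4).
r to a half-sibling = 1/4 (half-sibs share one parent — one path of length 2: r = (1/2)^2 = 1/4).
r to a first cousin = 1/8 (first cousins share one grandparent pair — two paths of length 4: r = 2·(1/2)^4 = 1/8).
r to a grandoffspring = 0.25 (two parent–offspring links: r = (1/2)^2 = 1/4).
Summing one r·B term per recipient: 3·0.25·0.0656 + 2·0.25·0.469 + 3·0.125·0.244 + 2·0.25·0.438 = 0.5942.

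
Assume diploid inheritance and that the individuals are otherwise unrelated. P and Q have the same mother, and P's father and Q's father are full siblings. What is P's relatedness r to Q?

0.375

Relatedness sums over independent paths through distinct common ancestors.
P and Q are related in two ways: half-sibs through their shared mother (r = 1/4) and first cousins through their fathers (r = 1/8).
r = 1/4 + 1/8 = 0.375.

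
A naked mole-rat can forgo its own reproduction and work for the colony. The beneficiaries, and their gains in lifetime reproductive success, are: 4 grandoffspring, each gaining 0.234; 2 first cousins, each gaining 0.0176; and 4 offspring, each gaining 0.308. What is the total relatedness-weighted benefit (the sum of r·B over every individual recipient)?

0.8544

r to a grandoffspring = 0.25 (two parent–offspring links: r = (1/2)^2 = 1/4).
r to a first cousin = 1/8 (first cousins share one grandparent pair — two paths of length 4: r = 2·(1/2)^4 = 1/8).
r to an offspring = 0.5 (one parent–offspring link: r = (1/2)^1 = 1/2).
Summing one r·B term per recipient: 4·0.25·0.234 + 2·0.125·0.0176 + 4·0.5·0.308 = 0.8544.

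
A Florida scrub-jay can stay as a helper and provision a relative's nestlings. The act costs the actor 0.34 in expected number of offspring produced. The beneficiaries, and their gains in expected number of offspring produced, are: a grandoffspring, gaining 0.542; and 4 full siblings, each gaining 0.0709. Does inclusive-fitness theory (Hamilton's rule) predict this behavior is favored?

No

Hamilton's rule: the trait is favored when the sum of r·B over every recipient exceeds the actor's cost C.
r to a grandoffspring = 0.25 (two parent–offspring links: r = (1/2)^2 = 1/4).
r to a full sibling = 0.5 (full sibs share both parents — two paths of length 2: r = 2·(1/2)^2 = 1/2).
Summing one r·B term per recipient: 1·0.25·0.542 + 4·0.5·0.0709 = 0.2773.
0.2773 < 0.34: the indirect benefit is less than the cost.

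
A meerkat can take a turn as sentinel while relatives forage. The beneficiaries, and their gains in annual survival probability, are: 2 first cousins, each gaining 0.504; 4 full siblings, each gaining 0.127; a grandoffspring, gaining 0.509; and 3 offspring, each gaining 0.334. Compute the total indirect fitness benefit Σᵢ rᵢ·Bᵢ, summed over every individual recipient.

1.00825

r to a first cousin = 0.125 (first cousins share one grandparent pair — two paths of length 4: r = 2·(1/2)^4 = 1/8).
r to a full sibling = 1/2 (full sibs share both parents — two paths of length 2: r = 2·(1/2)^2 = 1/2).
r to a grandoffspring = 1/4 (two parent–offspring links: r = (1/2)^2 = 1/4).
r to an offspring = 1/2 (one parent–offspring link: r = (1/2)^1 = 1/2).
Summing one r·B term per recipient: 2·0.125·0.504 + 4·0.5·0.127 + 1·0.25·0.509 + 3·0.5·0.334 = 1.00825.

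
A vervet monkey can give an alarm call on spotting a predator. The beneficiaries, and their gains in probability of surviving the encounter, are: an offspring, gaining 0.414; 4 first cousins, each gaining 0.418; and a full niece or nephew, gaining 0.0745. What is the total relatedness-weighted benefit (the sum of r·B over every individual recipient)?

r to an offspring = 0.5 (one parent–offspring link: r = (1/2)^1 = 1/2).
r to a first cousin = 0.125 (first cousins share one grandparent pair — two paths of length 4: r = 2·(1/2)^4 = 1/8).
r to a full niece or nephew = 1/4 (full aunt/uncle↔niece/nephew: two paths of length 3 through the shared grandparent pair: r = 2·(1/2)^3 = 1/4).
Summing one r·B term per recipient: 1·0.5·0.414 + 4·0.125·0.418 + 1·0.25·0.0745 = 0.434625.

0.434625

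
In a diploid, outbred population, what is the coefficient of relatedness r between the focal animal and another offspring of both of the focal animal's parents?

0.5

Each parent–offspring link contributes a factor of 1/2, and independent paths through distinct common ancestors add.
Full sibs share both parents — two paths of length 2: r = 2·(1/2)^2 = 1/2.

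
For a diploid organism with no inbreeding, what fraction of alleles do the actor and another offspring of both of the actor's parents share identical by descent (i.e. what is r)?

0.5

Each parent–offspring link contributes a factor of 1/2, and independent paths through distinct common ancestors add.
Full sibs share both parents — two paths of length 2: r = 2·(1/2)^2 = 1/2.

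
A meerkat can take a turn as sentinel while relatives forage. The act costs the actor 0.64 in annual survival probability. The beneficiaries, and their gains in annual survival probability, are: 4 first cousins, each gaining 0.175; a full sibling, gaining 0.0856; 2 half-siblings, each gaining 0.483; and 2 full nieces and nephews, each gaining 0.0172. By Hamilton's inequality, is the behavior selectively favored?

Hamilton's rule: the trait is favored when the sum of r·B over every recipient exceeds the actor's cost C.
r to a first cousin = 1/8 (first cousins share one grandparent pair — two paths of length 4: r = 2·(1/2)^4 = 1/8).
r to a full sibling = 0.5 (full sibs share both parents — two paths of length 2: r = 2·(1/2)^2 = 1/2).
r to a half-sibling = 0.25 (half-sibs share one parent — one path of length 2: r = (1/2)^2 = 1/4).
r to a full niece or nephew = 0.25 (full aunt/uncle↔niece/nephew: two paths of length 3 through the shared grandparent pair: r = 2·(1/2)^3 = 1/4).
Summing one r·B term per recipient: 4·0.125·0.175 + 1·0.5·0.0856 + 2·0.25·0.483 + 2·0.25·0.0172 = 0.3804.
0.3804 < 0.64: the indirect benefit is less than the cost.

No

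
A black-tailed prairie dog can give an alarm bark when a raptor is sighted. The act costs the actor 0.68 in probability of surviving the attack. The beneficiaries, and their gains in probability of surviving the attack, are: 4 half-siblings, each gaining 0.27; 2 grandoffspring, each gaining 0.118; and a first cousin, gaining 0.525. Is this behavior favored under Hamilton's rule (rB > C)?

No

Hamilton's rule: the trait is favored when the sum of r·B over every recipient exceeds the actor's cost C.
r to a half-sibling = 0.25 (half-sibs share one parent — one path of length 2: r = (1/2)^2 = 1/4).
r to a grandoffspring = 1/4 (two parent–offspring links: r = (1/2)^2 = 1/4).
r to a first cousin = 0.125 (first cousins share one grandparent pair — two paths of length 4: r = 2·(1/2)^4 = 1/8).
Summing one r·B term per recipient: 4·0.25·0.27 + 2·0.25·0.118 + 1·0.125·0.525 = 0.394625.
0.394625 < 0.68: the indirect benefit is less than the cost.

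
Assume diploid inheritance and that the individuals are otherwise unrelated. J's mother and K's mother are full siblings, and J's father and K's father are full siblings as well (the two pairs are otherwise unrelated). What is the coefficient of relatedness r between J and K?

0.25

Relatedness sums over independent paths through distinct common ancestors.
J and K are related in two ways: first cousins through their mothers (r = 1/8) and first cousins through their fathers (r = 1/8) — i.e. double first cousins.
r = 1/8 + 1/8 = 0.25.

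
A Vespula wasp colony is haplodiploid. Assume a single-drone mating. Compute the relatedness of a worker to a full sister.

0.75

Haplodiploid full sisters inherit their father's entire haploid genome identically (contributing 1/2) and on average half of their mother's contribution (1/2 · 1/2 = 1/4); r = 1/2 + 1/4 = 3/4.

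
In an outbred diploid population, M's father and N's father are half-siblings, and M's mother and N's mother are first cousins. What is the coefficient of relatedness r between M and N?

0.09375

With two independent routes of shared ancestry, r is the sum of the two contributions.
M and N are related in two ways: half first cousins through their fathers (r = 1/16) and second cousins through their mothers (r = 1/32).
r = 1/16 + 1/32 = 3/32 = 0.09375.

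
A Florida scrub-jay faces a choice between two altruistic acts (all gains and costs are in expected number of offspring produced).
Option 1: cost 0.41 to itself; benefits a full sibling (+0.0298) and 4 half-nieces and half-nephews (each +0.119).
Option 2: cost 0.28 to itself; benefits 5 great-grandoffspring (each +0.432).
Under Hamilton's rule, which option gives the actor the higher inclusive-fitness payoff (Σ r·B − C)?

Option 1: r to a full sibling = 0.5.
Option 1: r to a half-niece or half-nephew = 0.125.
Option 1: Σ r·B − C = (1·0.5·0.0298 + 4·0.125·0.119) − 0.41 = -0.3356.
Option 2: r to a great-grandoffspring = 0.125.
Option 2: Σ r·B − C = (5·0.125·0.432) − 0.28 = -0.01.
Option 2 has the higher net inclusive-fitness payoff.

Option 2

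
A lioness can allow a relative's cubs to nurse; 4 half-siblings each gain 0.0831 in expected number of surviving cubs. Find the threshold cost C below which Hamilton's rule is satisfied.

0.0831

r to a half-sibling = 1/4 (half-sibs share one parent — one path of length 2: r = (1/2)^2 = 1/4).
Hamilton's rule: n·r·B > C, so the trait is favored while C < n·r·B = 4·0.25·0.0831 = 0.0831.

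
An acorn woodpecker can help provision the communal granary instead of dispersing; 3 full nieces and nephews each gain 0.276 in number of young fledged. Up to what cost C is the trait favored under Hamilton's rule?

r to a full niece or nephew = 1/4 (full aunt/uncle↔niece/nephew: two paths of length 3 through the shared grandparent pair: r = 2·(1/2)^3 = 1/4).
Hamilton's rule: n·r·B > C, so the trait is favored while C < n·r·B = 3·0.25·0.276 = 0.207.

0.207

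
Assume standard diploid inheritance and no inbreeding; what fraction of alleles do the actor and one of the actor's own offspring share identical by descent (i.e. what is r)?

0.5

Each parent–offspring link contributes a factor of 1/2, and independent paths through distinct common ancestors add.
One parent–offspring link: r = (1/2)^1 = 1/2.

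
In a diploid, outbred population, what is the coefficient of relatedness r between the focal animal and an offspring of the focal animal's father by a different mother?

Each parent–offspring link contributes a factor of 1/2, and independent paths through distinct common ancestors add.
Half-sibs share one parent — one path of length 2: r = (1/2)^2 = 1/4.

0.25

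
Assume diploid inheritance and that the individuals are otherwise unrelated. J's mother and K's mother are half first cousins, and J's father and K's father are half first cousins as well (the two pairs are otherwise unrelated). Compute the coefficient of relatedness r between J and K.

0.03125

Independent pedigree routes through distinct common ancestors add.
J and K are related in two ways: half second cousins through their mothers (r = 1/64) and half second cousins through their fathers (r = 1/64).
r = 1/64 + 1/64 = 0.03125.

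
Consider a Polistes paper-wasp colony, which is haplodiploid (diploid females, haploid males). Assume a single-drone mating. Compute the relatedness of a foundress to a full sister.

0.75

Haplodiploid full sisters inherit their father's entire haploid genome identically (contributing 1/2) and on average half of their mother's contribution (1/2 · 1/2 = 1/4); r = 1/2 + 1/4 = 3/4.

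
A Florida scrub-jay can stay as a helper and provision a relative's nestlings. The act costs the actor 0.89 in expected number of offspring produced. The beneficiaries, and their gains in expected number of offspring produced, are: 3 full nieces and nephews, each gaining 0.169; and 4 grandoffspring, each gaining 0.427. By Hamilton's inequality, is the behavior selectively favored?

Hamilton's rule: the trait is favored when the sum of r·B over every recipient exceeds the actor's cost C.
r to a full niece or nephew = 1/4 (full aunt/uncle↔niece/nephew: two paths of length 3 through the shared grandparent pair: r = 2·(1/2)^3 = 1/4).
r to a grandoffspring = 0.25 (two parent–offspring links: r = (1/2)^2 = 1/4).
Summing one r·B term per recipient: 3·0.25·0.169 + 4·0.25·0.427 = 0.55375.
0.55375 < 0.89: the indirect benefit is less than the cost.

No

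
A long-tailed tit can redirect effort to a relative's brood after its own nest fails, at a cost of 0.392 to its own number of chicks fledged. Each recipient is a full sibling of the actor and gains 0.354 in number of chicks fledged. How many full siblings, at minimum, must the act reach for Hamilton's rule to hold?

r to a full sibling = 0.5 (full sibs share both parents — two paths of length 2: r = 2·(1/2)^2 = 1/2).
Hamilton's rule: n·r·B > C  ⇒  n > C/(r·B) = 0.392/(0.5·0.354) = 2.215.
The smallest integer exceeding 2.215 is 3.

3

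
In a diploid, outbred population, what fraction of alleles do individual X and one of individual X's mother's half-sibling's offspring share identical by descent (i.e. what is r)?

Each parent–offspring link contributes a factor of 1/2, and independent paths through distinct common ancestors add.
Half first cousins share one grandparent — one path of length 4: r = (1/2)^4 = 1/16.

0.0625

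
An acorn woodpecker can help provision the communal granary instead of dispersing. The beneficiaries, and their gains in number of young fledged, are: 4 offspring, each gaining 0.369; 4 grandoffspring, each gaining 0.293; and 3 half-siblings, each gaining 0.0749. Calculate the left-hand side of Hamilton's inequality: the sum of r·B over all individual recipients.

r to an offspring = 1/2 (one parent–offspring link: r = (1/2)^1 = 1/2).
r to a grandoffspring = 1/4 (two parent–offspring links: r = (1/2)^2 = 1/4).
r to a half-sibling = 1/4 (half-sibs share one parent — one path of length 2: r = (1/2)^2 = 1/4).
Summing one r·B term per recipient: 4·0.5·0.369 + 4·0.25·0.293 + 3·0.25·0.0749 = 1.087175.

1.087175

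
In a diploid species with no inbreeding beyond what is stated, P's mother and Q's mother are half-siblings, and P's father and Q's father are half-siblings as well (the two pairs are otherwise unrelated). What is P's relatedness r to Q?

0.125

Independent pedigree routes through distinct common ancestors add.
P and Q are related in two ways: half first cousins through their mothers (r = 1/16) and half first cousins through their fathers (r = 1/16).
r = 1/16 + 1/16 = 1/8 = 0.125.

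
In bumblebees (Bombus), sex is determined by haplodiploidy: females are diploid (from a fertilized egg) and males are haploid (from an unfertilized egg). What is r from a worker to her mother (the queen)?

One meiotic link between diploid queen and diploid daughter: r = 1/2.

0.5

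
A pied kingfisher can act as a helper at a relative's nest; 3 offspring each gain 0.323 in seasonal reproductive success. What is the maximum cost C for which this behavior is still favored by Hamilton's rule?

r to an offspring = 1/2 (one parent–offspring link: r = (1/2)^1 = 1/2).
Hamilton's rule: n·r·B > C, so the trait is favored while C < n·r·B = 3·0.5·0.323 = 0.4845.

0.4845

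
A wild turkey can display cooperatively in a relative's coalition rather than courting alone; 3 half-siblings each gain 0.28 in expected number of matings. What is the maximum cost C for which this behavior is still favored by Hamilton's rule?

r to a half-sibling = 0.25 (half-sibs share one parent — one path of length 2: r = (1/2)^2 = 1/4).
Hamilton's rule: n·r·B > C, so the trait is favored while C < n·r·B = 3·0.25·0.28 = 0.21.

0.21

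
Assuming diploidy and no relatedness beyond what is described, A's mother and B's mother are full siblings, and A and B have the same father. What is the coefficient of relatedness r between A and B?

0.375

Independent pedigree routes through distinct common ancestors add.
A and B are related in two ways: first cousins through their mothers (r = 1/8) and half-sibs through their shared father (r = 1/4).
r = 1/8 + 1/4 = 0.375.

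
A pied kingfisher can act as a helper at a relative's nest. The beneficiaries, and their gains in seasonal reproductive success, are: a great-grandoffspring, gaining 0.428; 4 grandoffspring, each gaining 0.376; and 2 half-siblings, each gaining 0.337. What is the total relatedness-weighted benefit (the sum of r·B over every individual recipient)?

r to a great-grandoffspring = 1/8 (three parent–offspring links: r = (1/2)^3 = 1/8).
r to a grandoffspring = 1/4 (two parent–offspring links: r = (1/2)^2 = 1/4).
r to a half-sibling = 0.25 (half-sibs share one parent — one path of length 2: r = (1/2)^2 = 1/4).
Summing one r·B term per recipient: 1·0.125·0.428 + 4·0.25·0.376 + 2·0.25·0.337 = 0.598.

0.598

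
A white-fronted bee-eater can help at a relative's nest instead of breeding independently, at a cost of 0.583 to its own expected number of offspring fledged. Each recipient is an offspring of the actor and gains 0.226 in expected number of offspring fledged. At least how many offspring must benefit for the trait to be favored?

6

r to an offspring = 1/2 (one parent–offspring link: r = (1/2)^1 = 1/2).
Hamilton's rule: n·r·B > C  ⇒  n > C/(r·B) = 0.583/(0.5·0.226) = 5.159.
The smallest integer exceeding 5.159 is 6.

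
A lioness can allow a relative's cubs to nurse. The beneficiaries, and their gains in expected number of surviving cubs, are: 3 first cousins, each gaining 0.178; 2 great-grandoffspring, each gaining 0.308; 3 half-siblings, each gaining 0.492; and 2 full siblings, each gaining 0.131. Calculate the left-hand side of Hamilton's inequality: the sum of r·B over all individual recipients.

0.64375

r to a first cousin = 1/8 (first cousins share one grandparent pair — two paths of length 4: r = 2·(1/2)^4 = 1/8).
r to a great-grandoffspring = 1/8 (three parent–offspring links: r = (1/2)^3 = 1/8).
r to a half-sibling = 0.25 (half-sibs share one parent — one path of length 2: r = (1/2)^2 = 1/4).
r to a full sibling = 1/2 (full sibs share both parents — two paths of length 2: r = 2·(1/2)^2 = 1/2).
Summing one r·B term per recipient: 3·0.125·0.178 + 2·0.125·0.308 + 3·0.25·0.492 + 2·0.5·0.131 = 0.64375.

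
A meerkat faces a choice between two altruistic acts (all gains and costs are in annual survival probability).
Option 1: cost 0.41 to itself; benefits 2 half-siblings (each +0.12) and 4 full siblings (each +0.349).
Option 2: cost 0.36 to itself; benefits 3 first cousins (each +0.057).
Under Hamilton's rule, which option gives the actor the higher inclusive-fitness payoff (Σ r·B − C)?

Option 1

Option 1: r to a half-sibling = 0.25.
Option 1: r to a full sibling = 0.5.
Option 1: Σ r·B − C = (2·0.25·0.12 + 4·0.5·0.349) − 0.41 = 0.348.
Option 2: r to a first cousin = 0.125.
Option 2: Σ r·B − C = (3·0.125·0.057) − 0.36 = -0.338625.
Option 1 has the higher net inclusive-fitness payoff.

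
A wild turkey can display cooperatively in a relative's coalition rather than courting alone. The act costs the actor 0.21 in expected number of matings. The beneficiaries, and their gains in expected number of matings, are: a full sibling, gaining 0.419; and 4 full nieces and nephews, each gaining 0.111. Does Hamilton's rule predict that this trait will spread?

Yes

Hamilton's rule: the trait is favored when the sum of r·B over every recipient exceeds the actor's cost C.
r to a full sibling = 0.5 (full sibs share both parents — two paths of length 2: r = 2·(1/2)^2 = 1/2).
r to a full niece or nephew = 0.25 (full aunt/uncle↔niece/nephew: two paths of length 3 through the shared grandparent pair: r = 2·(1/2)^3 = 1/4).
Summing one r·B term per recipient: 1·0.5·0.419 + 4·0.25·0.111 = 0.3205.
0.3205 > 0.21: the indirect benefit exceeds the cost.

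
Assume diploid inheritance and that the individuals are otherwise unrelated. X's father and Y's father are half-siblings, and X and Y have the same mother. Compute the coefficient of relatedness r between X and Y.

0.3125

Independent pedigree routes through distinct common ancestors add.
X and Y are related in two ways: half first cousins through their fathers (r = 1/16) and half-sibs through their shared mother (r = 1/4).
r = 1/16 + 1/4 = 0.3125.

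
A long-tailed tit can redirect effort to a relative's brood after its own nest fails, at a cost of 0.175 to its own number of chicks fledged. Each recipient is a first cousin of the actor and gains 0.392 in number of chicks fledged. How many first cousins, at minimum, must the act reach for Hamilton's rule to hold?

4

r to a first cousin = 0.125 (first cousins share one grandparent pair — two paths of length 4: r = 2·(1/2)^4 = 1/8).
Hamilton's rule: n·r·B > C  ⇒  n > C/(r·B) = 0.175/(0.125·0.392) = 3.571.
The smallest integer exceeding 3.571 is 4.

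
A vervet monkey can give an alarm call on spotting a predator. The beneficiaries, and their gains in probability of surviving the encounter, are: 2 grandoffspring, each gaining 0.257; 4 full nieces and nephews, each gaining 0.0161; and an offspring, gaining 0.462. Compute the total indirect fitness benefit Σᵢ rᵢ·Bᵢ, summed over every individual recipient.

r to a grandoffspring = 0.25 (two parent–offspring links: r = (1/2)^2 = 1/4).
r to a full niece or nephew = 1/4 (full aunt/uncle↔niece/nephew: two paths of length 3 through the shared grandparent pair: r = 2·(1/2)^3 = 1/4).
r to an offspring = 0.5 (one parent–offspring link: r = (1/2)^1 = 1/2).
Summing one r·B term per recipient: 2·0.25·0.257 + 4·0.25·0.0161 + 1·0.5·0.462 = 0.3756.

0.3756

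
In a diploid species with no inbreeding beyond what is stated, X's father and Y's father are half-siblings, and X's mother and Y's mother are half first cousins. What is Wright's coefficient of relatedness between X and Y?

Relatedness sums over independent paths through distinct common ancestors.
X and Y are related in two ways: half first cousins through their fathers (r = 1/16) and half second cousins through their mothers (r = 1/64).
r = 1/16 + 1/64 = 0.078125.

0.078125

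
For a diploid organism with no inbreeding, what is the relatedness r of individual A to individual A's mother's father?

0.25

Each parent–offspring link contributes a factor of 1/2, and independent paths through distinct common ancestors add.
Two parent–offspring links: r = (1/2)^2 = 1/4.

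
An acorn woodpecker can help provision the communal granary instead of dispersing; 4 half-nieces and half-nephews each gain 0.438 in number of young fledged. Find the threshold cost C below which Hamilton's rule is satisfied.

r to a half-niece or half-nephew = 0.125 (half-aunt/uncle↔niece/nephew: one path of length 3: r = (1/2)^3 = 1/8).
Hamilton's rule: n·r·B > C, so the trait is favored while C < n·r·B = 4·0.125·0.438 = 0.219.

0.219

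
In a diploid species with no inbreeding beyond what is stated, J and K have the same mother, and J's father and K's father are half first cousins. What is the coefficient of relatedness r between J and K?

0.265625

Relatedness sums over independent paths through distinct common ancestors.
J and K are related in two ways: half-sibs through their shared mother (r = 1/4) and half second cousins through their fathers (r = 1/64).
r = 1/4 + 1/64 = 0.265625.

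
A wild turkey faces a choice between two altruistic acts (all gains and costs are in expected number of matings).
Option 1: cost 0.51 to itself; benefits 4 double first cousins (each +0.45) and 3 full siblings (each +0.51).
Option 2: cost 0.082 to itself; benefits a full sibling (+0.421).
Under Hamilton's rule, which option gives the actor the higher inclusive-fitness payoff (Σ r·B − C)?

Option 1

Option 1: r to a double first cousin = 0.25.
Option 1: r to a full sibling = 0.5.
Option 1: Σ r·B − C = (4·0.25·0.45 + 3·0.5·0.51) − 0.51 = 0.705.
Option 2: r to a full sibling = 0.5.
Option 2: Σ r·B − C = (1·0.5·0.421) − 0.082 = 0.1285.
Option 1 has the higher net inclusive-fitness payoff.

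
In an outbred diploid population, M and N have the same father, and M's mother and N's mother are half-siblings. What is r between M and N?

0.3125

Relatedness sums over independent paths through distinct common ancestors.
M and N are related in two ways: half-sibs through their shared father (r = 1/4) and half first cousins through their mothers (r = 1/16).
r = 1/4 + 1/16 = 0.3125.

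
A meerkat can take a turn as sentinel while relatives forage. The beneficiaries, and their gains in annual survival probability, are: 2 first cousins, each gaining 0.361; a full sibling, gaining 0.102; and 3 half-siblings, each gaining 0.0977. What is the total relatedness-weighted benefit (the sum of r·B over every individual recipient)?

r to a first cousin = 0.125 (first cousins share one grandparent pair — two paths of length 4: r = 2·(1/2)^4 = 1/8).
r to a full sibling = 0.5 (full sibs share both parents — two paths of length 2: r = 2·(1/2)^2 = 1/2).
r to a half-sibling = 1/4 (half-sibs share one parent — one path of length 2: r = (1/2)^2 = 1/4).
Summing one r·B term per recipient: 2·0.125·0.361 + 1·0.5·0.102 + 3·0.25·0.0977 = 0.214525.

0.214525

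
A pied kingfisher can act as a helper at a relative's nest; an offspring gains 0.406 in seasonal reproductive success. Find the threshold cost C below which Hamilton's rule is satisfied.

r to an offspring = 0.5 (one parent–offspring link: r = (1/2)^1 = 1/2).
Hamilton's rule: n·r·B > C, so the trait is favored while C < n·r·B = 1·0.5·0.406 = 0.203.

0.203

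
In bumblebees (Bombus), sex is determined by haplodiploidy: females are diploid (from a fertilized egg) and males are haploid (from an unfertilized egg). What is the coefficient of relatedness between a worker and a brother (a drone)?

Her haploid brother carries none of their father's genes and a random half of their mother's genome; that half matches the maternal half of her own genome with probability 1/2: r = 1/2 · 1/2 = 1/4.

0.25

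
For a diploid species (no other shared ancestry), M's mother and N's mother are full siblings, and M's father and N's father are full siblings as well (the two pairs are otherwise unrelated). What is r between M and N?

Independent pedigree routes through distinct common ancestors add.
M and N are related in two ways: first cousins through their mothers (r = 1/8) and first cousins through their fathers (r = 1/8) — i.e. double first cousins.
r = 1/8 + 1/8 = 1/4 = 0.25.

0.25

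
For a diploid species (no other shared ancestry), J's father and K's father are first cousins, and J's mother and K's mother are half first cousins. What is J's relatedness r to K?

0.046875

Wright's path rule: contributions from independent ancestry routes add.
J and K are related in two ways: second cousins through their fathers (r = 1/32) and half second cousins through their mothers (r = 1/64).
r = 1/32 + 1/64 = 3/64 = 0.046875.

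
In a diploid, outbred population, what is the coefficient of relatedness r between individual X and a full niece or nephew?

0.25

Each parent–offspring link contributes a factor of 1/2, and independent paths through distinct common ancestors add.
Full aunt/uncle↔niece/nephew: two paths of length 3 through the shared grandparent pair: r = 2·(1/2)^3 = 1/4.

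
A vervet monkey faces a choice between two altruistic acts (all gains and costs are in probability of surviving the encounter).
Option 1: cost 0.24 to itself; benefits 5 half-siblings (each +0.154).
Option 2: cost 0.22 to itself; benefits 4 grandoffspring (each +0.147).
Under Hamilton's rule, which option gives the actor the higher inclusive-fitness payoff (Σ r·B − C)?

Option 1

Option 1: r to a half-sibling = 0.25.
Option 1: Σ r·B − C = (5·0.25·0.154) − 0.24 = -0.0475.
Option 2: r to a grandoffspring = 0.25.
Option 2: Σ r·B − C = (4·0.25·0.147) − 0.22 = -0.073.
Option 1 has the higher net inclusive-fitness payoff.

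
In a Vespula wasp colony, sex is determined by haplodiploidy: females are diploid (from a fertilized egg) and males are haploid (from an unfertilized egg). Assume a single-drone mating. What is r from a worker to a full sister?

0.75

Haplodiploid full sisters inherit their father's entire haploid genome identically (contributing 1/2) and on average half of their mother's contribution (1/2 · 1/2 = 1/4); r = 1/2 + 1/4 = 3/4.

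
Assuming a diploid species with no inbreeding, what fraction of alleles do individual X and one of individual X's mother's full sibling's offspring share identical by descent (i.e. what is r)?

Each parent–offspring link contributes a factor of 1/2, and independent paths through distinct common ancestors add.
First cousins share one grandparent pair — two paths of length 4: r = 2·(1/2)^4 = 1/8.

0.125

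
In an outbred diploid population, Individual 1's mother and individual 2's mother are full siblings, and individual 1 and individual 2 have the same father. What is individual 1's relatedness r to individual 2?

0.375

With two independent routes of shared ancestry, r is the sum of the two contributions.
Individual 1 and individual 2 are related in two ways: first cousins through their mothers (r = 1/8) and half-sibs through their shared father (r = 1/4).
r = 1/8 + 1/4 = 0.375.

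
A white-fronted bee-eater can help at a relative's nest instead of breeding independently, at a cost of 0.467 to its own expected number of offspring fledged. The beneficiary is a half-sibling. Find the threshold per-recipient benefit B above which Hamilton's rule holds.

1.868

r to a half-sibling = 0.25 (half-sibs share one parent — one path of length 2: r = (1/2)^2 = 1/4).
Hamilton's rule with n recipients of equal r: n·r·B > C, so B > C/(n·r) = 0.467/(1·0.25) = 1.868.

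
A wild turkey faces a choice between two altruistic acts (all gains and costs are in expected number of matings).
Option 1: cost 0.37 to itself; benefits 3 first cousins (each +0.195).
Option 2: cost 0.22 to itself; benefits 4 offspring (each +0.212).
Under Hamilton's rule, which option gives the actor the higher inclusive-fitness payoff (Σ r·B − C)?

Option 2

Option 1: r to a first cousin = 0.125.
Option 1: Σ r·B − C = (3·0.125·0.195) − 0.37 = -0.296875.
Option 2: r to an offspring = 0.5.
Option 2: Σ r·B − C = (4·0.5·0.212) − 0.22 = 0.204.
Option 2 has the higher net inclusive-fitness payoff.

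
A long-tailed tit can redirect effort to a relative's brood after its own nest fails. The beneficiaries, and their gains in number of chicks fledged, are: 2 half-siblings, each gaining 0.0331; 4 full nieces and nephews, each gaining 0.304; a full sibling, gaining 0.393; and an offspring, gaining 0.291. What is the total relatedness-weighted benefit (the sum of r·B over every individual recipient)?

0.66255

r to a half-sibling = 0.25 (half-sibs share one parent — one path of length 2: r = (1/2)^2 = 1/4).
r to a full niece or nephew = 1/4 (full aunt/uncle↔niece/nephew: two paths of length 3 through the shared grandparent pair: r = 2·(1/2)^3 = 1/4).
r to a full sibling = 0.5 (full sibs share both parents — two paths of length 2: r = 2·(1/2)^2 = 1/2).
r to an offspring = 1/2 (one parent–offspring link: r = (1/2)^1 = 1/2).
Summing one r·B term per recipient: 2·0.25·0.0331 + 4·0.25·0.304 + 1·0.5·0.393 + 1·0.5·0.291 = 0.66255.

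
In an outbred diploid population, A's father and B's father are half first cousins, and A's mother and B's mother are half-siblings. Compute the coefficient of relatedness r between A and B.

Independent pedigree routes through distinct common ancestors add.
A and B are related in two ways: half second cousins through their fathers (r = 1/64) and half first cousins through their mothers (r = 1/16).
r = 1/64 + 1/16 = 0.078125.

0.078125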